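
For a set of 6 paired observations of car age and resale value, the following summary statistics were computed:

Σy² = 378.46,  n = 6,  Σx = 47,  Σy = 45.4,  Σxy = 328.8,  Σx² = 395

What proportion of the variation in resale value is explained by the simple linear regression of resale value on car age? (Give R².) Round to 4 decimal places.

0.7681

Sxx = Σx² − (Σx)²/n = 395 − 368.166667 = 26.833333
Sxy = Σxy − (Σx)(Σy)/n = 328.8 − 355.633333 = -26.833333
Syy = Σy² − (Σy)²/n = 378.46 − 343.526667 = 34.933333
R² = Sxy²/(Sxx·Syy) = (-26.833333)²/(26.833333·34.933333) = 0.768130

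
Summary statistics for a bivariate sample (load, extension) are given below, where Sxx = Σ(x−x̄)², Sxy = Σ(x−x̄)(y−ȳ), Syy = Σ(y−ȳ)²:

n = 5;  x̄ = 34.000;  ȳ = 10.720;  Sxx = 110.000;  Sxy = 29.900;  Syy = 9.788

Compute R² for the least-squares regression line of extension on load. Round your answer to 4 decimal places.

R² = Sxy²/(Sxx·Syy) = (29.9)²/(110·9.788) = 0.830340

0.8303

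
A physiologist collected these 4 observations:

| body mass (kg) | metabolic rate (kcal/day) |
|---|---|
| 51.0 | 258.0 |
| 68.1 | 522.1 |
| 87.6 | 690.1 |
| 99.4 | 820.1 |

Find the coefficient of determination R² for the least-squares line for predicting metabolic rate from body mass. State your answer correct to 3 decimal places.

n = 4, Σx = 306.1, Σy = 2290.3, Σxy = 190683.71, Σx² = 24792.73, Σy² = 1487954.43
Sxx = Σx² − (Σx)²/n = 24792.73 − 23424.3025 = 1368.4275
Sxy = Σxy − (Σx)(Σy)/n = 190683.71 − 175265.2075 = 15418.5025
Syy = Σy² − (Σy)²/n = 1487954.43 − 1311368.5225 = 176585.9075
R² = Sxy²/(Sxx·Syy) = (15418.5025)²/(1368.4275·176585.9075) = 0.983799

0.984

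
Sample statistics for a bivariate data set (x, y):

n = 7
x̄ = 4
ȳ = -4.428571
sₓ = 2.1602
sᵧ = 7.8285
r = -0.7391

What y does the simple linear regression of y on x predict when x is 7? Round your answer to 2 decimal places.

-12.46

b = r · sᵧ/sₓ = -0.7391 · 7.8285/2.1602 = -2.678476
a = ȳ − b·x̄ = -4.428571 − (-2.678476)·4 = 6.285334
ŷ(7) = a + b·7 = 6.285334 + (-2.678476)·7 = -12.464000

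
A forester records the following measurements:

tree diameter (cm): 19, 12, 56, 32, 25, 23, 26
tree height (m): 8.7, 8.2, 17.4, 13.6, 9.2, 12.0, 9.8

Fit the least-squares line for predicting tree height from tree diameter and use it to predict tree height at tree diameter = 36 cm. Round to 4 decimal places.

13.1293

n = 7, Σx = 193, Σy = 78.9, Σxy = 2434.1, Σx² = 6495
Sxx = Σx² − (Σx)²/n = 6495 − 5321.285714 = 1173.714286
Sxy = Σxy − (Σx)(Σy)/n = 2434.1 − 2175.385714 = 258.714286
b = Sxy/Sxx = 258.714286/1173.714286 = 0.220424
a = ȳ − b·x̄ = 11.271429 − 0.220424·27.571429 = 5.194036
ŷ(36) = a + b·36 = 5.194036 + 0.220424·36 = 13.129284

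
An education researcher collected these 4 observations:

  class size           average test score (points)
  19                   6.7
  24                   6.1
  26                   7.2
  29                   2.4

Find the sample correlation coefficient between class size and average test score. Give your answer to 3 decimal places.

n = 4, Σx = 98, Σy = 22.4, Σxy = 530.5, Σx² = 2454, Σy² = 139.7
Sxx = Σx² − (Σx)²/n = 2454 − 2401 = 53
Sxy = Σxy − (Σx)(Σy)/n = 530.5 − 548.8 = -18.3
Syy = Σy² − (Σy)²/n = 139.7 − 125.44 = 14.26
r = Sxy/√(Sxx·Syy) = -18.3/√(755.78) = -18.3/27.491453 = -0.665661

-0.666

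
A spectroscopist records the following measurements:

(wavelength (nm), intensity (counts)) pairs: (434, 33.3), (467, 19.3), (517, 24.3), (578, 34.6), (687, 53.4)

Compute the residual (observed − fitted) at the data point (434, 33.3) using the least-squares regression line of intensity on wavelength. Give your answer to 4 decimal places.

11.1398

n = 5, Σx = 2683, Σy = 164.9, Σxy = 92713, Σx² = 1479787
Sxx = Σx² − (Σx)²/n = 1479787 − 1439697.8 = 40089.2
Sxy = Σxy − (Σx)(Σy)/n = 92713 − 88485.34 = 4227.66
b = Sxy/Sxx = 4227.66/40089.2 = 0.105456
a = ȳ − b·x̄ = 32.98 − 0.105456·536.6 = -23.607868
ŷ(434) = -23.607868 + 0.105456·434 = 22.160180
residual = y − ŷ = 33.3 − 22.160180 = 11.139820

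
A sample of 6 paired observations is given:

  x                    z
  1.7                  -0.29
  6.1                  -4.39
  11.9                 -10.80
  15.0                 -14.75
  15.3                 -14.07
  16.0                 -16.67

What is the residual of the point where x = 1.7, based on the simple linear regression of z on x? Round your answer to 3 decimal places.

-0.385

n = 6, Σx = 66, Σy = -60.97, Σxy = -859.033, Σx² = 896.8
Sxx = Σx² − (Σx)²/n = 896.8 − 726 = 170.8
Sxy = Σxy − (Σx)(Σy)/n = -859.033 − (-670.67) = -188.363
b = Sxy/Sxx = -188.363/170.8 = -1.102828
a = ȳ − b·x̄ = -10.161667 − (-1.102828)·11 = 1.969440
ŷ(1.7) = 1.969440 + (-1.102828)·1.7 = 0.094633
residual = y − ŷ = -0.29 − 0.094633 = -0.384633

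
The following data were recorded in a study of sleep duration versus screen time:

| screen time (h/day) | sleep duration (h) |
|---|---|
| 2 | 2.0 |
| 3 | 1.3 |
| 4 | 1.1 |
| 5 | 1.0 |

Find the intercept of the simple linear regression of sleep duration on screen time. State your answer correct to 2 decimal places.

n = 4, Σx = 14, Σy = 5.4, Σxy = 17.3, Σx² = 54
Sxx = Σx² − (Σx)²/n = 54 − 49 = 5
Sxy = Σxy − (Σx)(Σy)/n = 17.3 − 18.9 = -1.6
b = Sxy/Sxx = -1.6/5 = -0.32
a = ȳ − b·x̄ = 1.35 − (-0.32)·3.5 = 2.47

2.47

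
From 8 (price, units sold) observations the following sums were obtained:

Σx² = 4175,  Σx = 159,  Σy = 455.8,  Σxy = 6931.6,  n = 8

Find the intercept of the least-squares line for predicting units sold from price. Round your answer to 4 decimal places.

98.6378

Sxx = Σx² − (Σx)²/n = 4175 − 3160.125 = 1014.875
Sxy = Σxy − (Σx)(Σy)/n = 6931.6 − 9059.025 = -2127.425
b = Sxy/Sxx = -2127.425/1014.875 = -2.096243
a = ȳ − b·x̄ = 56.975 − (-2.096243)·19.875 = 98.637837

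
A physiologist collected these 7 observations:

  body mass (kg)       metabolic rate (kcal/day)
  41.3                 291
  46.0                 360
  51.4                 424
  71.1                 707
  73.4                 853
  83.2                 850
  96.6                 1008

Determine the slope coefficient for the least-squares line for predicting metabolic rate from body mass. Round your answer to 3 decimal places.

n = 7, Σx = 463, Σy = 4493, Σxy = 331342.6, Σx² = 33160.22
Sxx = Σx² − (Σx)²/n = 33160.22 − 30624.142857 = 2536.077143
Sxy = Σxy − (Σx)(Σy)/n = 331342.6 − 297179.857143 = 34162.742857
b = Sxy/Sxx = 34162.742857/2536.077143 = 13.470703

13.471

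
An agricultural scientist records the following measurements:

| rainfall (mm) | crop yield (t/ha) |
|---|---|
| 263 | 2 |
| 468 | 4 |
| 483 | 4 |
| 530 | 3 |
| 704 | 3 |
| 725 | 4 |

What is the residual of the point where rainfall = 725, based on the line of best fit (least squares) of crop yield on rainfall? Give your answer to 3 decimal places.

0.188

n = 6, Σx = 3173, Σy = 20, Σxy = 10932, Σx² = 1823623
Sxx = Σx² − (Σx)²/n = 1823623 − 1677988.166667 = 145634.833333
Sxy = Σxy − (Σx)(Σy)/n = 10932 − 10576.666667 = 355.333333
b = Sxy/Sxx = 355.333333/145634.833333 = 0.002440
a = ȳ − b·x̄ = 3.333333 − 0.002440·528.833333 = 2.043037
ŷ(725) = 2.043037 + 0.002440·725 = 3.811959
residual = y − ŷ = 4 − 3.811959 = 0.188041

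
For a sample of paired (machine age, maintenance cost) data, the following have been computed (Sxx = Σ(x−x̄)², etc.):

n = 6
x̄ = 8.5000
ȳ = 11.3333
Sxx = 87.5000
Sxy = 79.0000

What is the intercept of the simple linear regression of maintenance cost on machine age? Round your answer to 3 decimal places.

3.659

b = Sxy/Sxx = 79/87.5 = 0.902857
a = ȳ − b·x̄ = 11.3333 − 0.902857·8.5 = 3.659014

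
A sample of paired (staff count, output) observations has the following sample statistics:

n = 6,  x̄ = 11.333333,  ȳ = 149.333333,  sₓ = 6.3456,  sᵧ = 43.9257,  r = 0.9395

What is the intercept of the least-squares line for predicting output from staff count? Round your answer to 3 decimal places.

75.628

b = r · sᵧ/sₓ = 0.9395 · 43.9257/6.3456 = 6.503435
a = ȳ − b·x̄ = 149.333333 − 6.503435·11.333333 = 75.627742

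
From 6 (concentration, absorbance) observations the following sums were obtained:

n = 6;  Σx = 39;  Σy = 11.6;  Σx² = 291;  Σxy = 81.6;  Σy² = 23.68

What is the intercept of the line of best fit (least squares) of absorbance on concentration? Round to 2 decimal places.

0.86

Sxx = Σx² − (Σx)²/n = 291 − 253.5 = 37.5
Sxy = Σxy − (Σx)(Σy)/n = 81.6 − 75.4 = 6.2
b = Sxy/Sxx = 6.2/37.5 = 0.165333
a = ȳ − b·x̄ = 1.933333 − 0.165333·6.5 = 0.858667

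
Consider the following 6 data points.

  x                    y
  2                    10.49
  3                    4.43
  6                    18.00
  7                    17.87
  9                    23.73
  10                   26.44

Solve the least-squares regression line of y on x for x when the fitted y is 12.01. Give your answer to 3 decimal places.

n = 6, Σx = 37, Σy = 100.96, Σxy = 745.33, Σx² = 279
Sxx = Σx² − (Σx)²/n = 279 − 228.166667 = 50.833333
Sxy = Σxy − (Σx)(Σy)/n = 745.33 − 622.586667 = 122.743333
b = Sxy/Sxx = 122.743333/50.833333 = 2.414623
a = ȳ − b·x̄ = 16.826667 − 2.414623·6.166667 = 1.936492
Set a + b·x = 12.01: x = (12.01 − 1.936492) / 2.414623 = 4.171876

4.172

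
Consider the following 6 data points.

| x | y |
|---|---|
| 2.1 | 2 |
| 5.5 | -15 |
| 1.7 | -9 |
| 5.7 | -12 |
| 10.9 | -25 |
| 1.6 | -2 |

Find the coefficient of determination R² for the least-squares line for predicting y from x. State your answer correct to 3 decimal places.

0.826

n = 6, Σx = 27.5, Σy = -61, Σxy = -437.7, Σx² = 191.41, Σy² = 1083
Sxx = Σx² − (Σx)²/n = 191.41 − 126.041667 = 65.368333
Sxy = Σxy − (Σx)(Σy)/n = -437.7 − (-279.583333) = -158.116667
Syy = Σy² − (Σy)²/n = 1083 − 620.166667 = 462.833333
R² = Sxy²/(Sxx·Syy) = (-158.116667)²/(65.368333·462.833333) = 0.826349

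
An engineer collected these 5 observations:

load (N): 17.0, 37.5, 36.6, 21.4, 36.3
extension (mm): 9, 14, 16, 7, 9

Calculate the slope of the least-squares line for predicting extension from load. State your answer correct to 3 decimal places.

0.270

n = 5, Σx = 148.8, Σy = 55, Σxy = 1740.1, Σx² = 4810.46
Sxx = Σx² − (Σx)²/n = 4810.46 − 4428.288 = 382.172
Sxy = Σxy − (Σx)(Σy)/n = 1740.1 − 1636.8 = 103.3
b = Sxy/Sxx = 103.3/382.172 = 0.270297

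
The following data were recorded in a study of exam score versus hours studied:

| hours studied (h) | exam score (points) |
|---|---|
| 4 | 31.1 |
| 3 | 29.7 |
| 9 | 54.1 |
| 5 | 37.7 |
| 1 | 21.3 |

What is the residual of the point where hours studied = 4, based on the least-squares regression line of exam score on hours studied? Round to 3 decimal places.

-2.032

n = 5, Σx = 22, Σy = 173.9, Σxy = 910.2, Σx² = 132
Sxx = Σx² − (Σx)²/n = 132 − 96.8 = 35.2
Sxy = Σxy − (Σx)(Σy)/n = 910.2 − 765.16 = 145.04
b = Sxy/Sxx = 145.04/35.2 = 4.120455
a = ȳ − b·x̄ = 34.78 − 4.120455·4.4 = 16.65
ŷ(4) = 16.65 + 4.120455·4 = 33.131818
residual = y − ŷ = 31.1 − 33.131818 = -2.031818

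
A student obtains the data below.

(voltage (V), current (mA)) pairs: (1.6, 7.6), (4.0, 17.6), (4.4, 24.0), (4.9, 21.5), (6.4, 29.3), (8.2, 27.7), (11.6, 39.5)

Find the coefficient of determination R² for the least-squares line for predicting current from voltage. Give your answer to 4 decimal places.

n = 7, Σx = 41.1, Σy = 167.2, Σxy = 1166.37, Σx² = 304.69, Σy² = 4591.8
Sxx = Σx² − (Σx)²/n = 304.69 − 241.315714 = 63.374286
Sxy = Σxy − (Σx)(Σy)/n = 1166.37 − 981.702857 = 184.667143
Syy = Σy² − (Σy)²/n = 4591.8 − 3993.691429 = 598.108571
R² = Sxy²/(Sxx·Syy) = (184.667143)²/(63.374286·598.108571) = 0.899676

0.8997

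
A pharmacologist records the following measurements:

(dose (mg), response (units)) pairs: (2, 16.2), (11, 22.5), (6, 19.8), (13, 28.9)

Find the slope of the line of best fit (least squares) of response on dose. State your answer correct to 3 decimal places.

n = 4, Σx = 32, Σy = 87.4, Σxy = 774.4, Σx² = 330
Sxx = Σx² − (Σx)²/n = 330 − 256 = 74
Sxy = Σxy − (Σx)(Σy)/n = 774.4 − 699.2 = 75.2
b = Sxy/Sxx = 75.2/74 = 1.016216

1.016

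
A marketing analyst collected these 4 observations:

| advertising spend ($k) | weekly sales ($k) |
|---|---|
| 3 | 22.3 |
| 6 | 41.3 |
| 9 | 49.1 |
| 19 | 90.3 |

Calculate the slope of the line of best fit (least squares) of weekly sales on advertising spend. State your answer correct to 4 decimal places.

n = 4, Σx = 37, Σy = 203, Σxy = 2472.3, Σx² = 487
Sxx = Σx² − (Σx)²/n = 487 − 342.25 = 144.75
Sxy = Σxy − (Σx)(Σy)/n = 2472.3 − 1877.75 = 594.55
b = Sxy/Sxx = 594.55/144.75 = 4.107427

4.1074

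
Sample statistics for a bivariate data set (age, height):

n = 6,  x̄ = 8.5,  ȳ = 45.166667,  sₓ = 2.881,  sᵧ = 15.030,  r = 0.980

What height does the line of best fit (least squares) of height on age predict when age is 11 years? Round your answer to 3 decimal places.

57.948

b = r · sᵧ/sₓ = 0.98 · 15.03/2.881 = 5.112600
a = ȳ − b·x̄ = 45.166667 − 5.112600·8.5 = 1.709569
ŷ(11) = a + b·11 = 1.709569 + 5.112600·11 = 57.948166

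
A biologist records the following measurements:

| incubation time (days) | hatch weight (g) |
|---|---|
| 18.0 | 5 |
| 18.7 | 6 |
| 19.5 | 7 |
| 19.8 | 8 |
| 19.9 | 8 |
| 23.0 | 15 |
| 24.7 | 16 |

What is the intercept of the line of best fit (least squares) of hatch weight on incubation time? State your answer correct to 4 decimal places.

-27.4420

n = 7, Σx = 143.6, Σy = 65, Σxy = 1396.5, Σx² = 2981.08
Sxx = Σx² − (Σx)²/n = 2981.08 − 2945.851429 = 35.228571
Sxy = Σxy − (Σx)(Σy)/n = 1396.5 − 1333.428571 = 63.071429
b = Sxy/Sxx = 63.071429/35.228571 = 1.790349
a = ȳ − b·x̄ = 9.285714 − 1.790349·20.514286 = -27.442011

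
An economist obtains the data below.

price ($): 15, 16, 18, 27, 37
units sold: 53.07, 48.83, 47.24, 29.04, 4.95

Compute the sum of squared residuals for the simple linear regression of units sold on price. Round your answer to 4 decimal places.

n = 5, Σx = 113, Σy = 183.13, Σxy = 3394.88, Σx² = 2903, Σy² = 8300.2355
Sxx = Σx² − (Σx)²/n = 2903 − 2553.8 = 349.2
Sxy = Σxy − (Σx)(Σy)/n = 3394.88 − 4138.738 = -743.858
Syy = Σy² − (Σy)²/n = 8300.2355 − 6707.31938 = 1592.91612
b = Sxy/Sxx = -743.858/349.2 = -2.130178
SSE = Syy − b·Sxy = 1592.91612 − (-2.130178)·(-743.858) = 8.366509

8.3665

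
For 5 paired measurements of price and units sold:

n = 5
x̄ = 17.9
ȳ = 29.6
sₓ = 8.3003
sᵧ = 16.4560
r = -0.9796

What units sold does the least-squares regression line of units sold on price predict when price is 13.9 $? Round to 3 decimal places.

37.369

b = r · sᵧ/sₓ = -0.9796 · 16.456/8.3003 = -1.942134
a = ȳ − b·x̄ = 29.6 − (-1.942134)·17.9 = 64.364205
ŷ(13.9) = a + b·13.9 = 64.364205 + (-1.942134)·13.9 = 37.368537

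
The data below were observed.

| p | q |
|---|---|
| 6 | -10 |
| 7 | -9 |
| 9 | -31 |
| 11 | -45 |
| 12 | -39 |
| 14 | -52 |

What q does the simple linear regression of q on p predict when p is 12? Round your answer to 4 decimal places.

-43.2135

n = 6, Σx = 59, Σy = -186, Σxy = -2093, Σx² = 627
Sxx = Σx² − (Σx)²/n = 627 − 580.166667 = 46.833333
Sxy = Σxy − (Σx)(Σy)/n = -2093 − (-1829) = -264
b = Sxy/Sxx = -264/46.833333 = -5.637011
a = ȳ − b·x̄ = -31 − (-5.637011)·9.833333 = 24.430605
ŷ(12) = a + b·12 = 24.430605 + (-5.637011)·12 = -43.213523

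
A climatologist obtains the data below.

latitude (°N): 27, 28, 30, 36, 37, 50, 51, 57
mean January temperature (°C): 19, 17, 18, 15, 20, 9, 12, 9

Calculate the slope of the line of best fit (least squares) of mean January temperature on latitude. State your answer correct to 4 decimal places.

-0.3346

n = 8, Σx = 316, Σy = 119, Σxy = 4384, Σx² = 13428
Sxx = Σx² − (Σx)²/n = 13428 − 12482 = 946
Sxy = Σxy − (Σx)(Σy)/n = 4384 − 4700.5 = -316.5
b = Sxy/Sxx = -316.5/946 = -0.334567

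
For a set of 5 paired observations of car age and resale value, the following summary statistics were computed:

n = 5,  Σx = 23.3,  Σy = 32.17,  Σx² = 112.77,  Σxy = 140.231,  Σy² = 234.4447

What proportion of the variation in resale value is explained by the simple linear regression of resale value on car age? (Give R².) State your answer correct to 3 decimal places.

Sxx = Σx² − (Σx)²/n = 112.77 − 108.578 = 4.192
Sxy = Σxy − (Σx)(Σy)/n = 140.231 − 149.9122 = -9.6812
Syy = Σy² − (Σy)²/n = 234.4447 − 206.98178 = 27.46292
R² = Sxy²/(Sxx·Syy) = (-9.6812)²/(4.192·27.46292) = 0.814124

0.814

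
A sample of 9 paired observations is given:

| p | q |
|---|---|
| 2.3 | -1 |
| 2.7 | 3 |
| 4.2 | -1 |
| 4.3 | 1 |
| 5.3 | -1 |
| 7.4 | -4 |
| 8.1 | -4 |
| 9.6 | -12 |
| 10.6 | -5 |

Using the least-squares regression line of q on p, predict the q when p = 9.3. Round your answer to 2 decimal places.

-6.48

n = 9, Σx = 54.5, Σy = -24, Σxy = -229.6, Σx² = 401.69
Sxx = Σx² − (Σx)²/n = 401.69 − 330.027778 = 71.662222
Sxy = Σxy − (Σx)(Σy)/n = -229.6 − (-145.333333) = -84.266667
b = Sxy/Sxx = -84.266667/71.662222 = -1.175887
a = ȳ − b·x̄ = -2.666667 − (-1.175887)·6.055556 = 4.453982
ŷ(9.3) = a + b·9.3 = 4.453982 + (-1.175887)·9.3 = -6.481766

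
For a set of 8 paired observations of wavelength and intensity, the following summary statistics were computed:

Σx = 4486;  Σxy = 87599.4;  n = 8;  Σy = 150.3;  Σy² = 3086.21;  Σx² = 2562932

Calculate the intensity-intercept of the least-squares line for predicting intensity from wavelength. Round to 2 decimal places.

-20.47

Sxx = Σx² − (Σx)²/n = 2562932 − 2515524.5 = 47407.5
Sxy = Σxy − (Σx)(Σy)/n = 87599.4 − 84280.725 = 3318.675
b = Sxy/Sxx = 3318.675/47407.5 = 0.070003
a = ȳ − b·x̄ = 18.7875 − 0.070003·560.75 = -20.466774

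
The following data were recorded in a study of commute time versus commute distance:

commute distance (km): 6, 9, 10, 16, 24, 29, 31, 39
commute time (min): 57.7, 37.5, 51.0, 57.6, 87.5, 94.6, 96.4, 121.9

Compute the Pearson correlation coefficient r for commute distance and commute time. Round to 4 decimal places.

n = 8, Σx = 164, Σy = 604.2, Σxy = 14701.2, Σx² = 4372, Σy² = 51412.28
Sxx = Σx² − (Σx)²/n = 4372 − 3362 = 1010
Sxy = Σxy − (Σx)(Σy)/n = 14701.2 − 12386.1 = 2315.1
Syy = Σy² − (Σy)²/n = 51412.28 − 45632.205 = 5780.075
r = Sxy/√(Sxx·Syy) = 2315.1/√(5837875.75) = 2315.1/2416.169644 = 0.958169

0.9582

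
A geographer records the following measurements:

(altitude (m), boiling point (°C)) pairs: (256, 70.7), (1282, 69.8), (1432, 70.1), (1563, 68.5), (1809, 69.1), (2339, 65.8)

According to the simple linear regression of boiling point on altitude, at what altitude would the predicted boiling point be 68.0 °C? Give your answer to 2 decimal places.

n = 6, Σx = 8681, Σy = 414, Σxy = 593939.6, Σx² = 14946055
Sxx = Σx² − (Σx)²/n = 14946055 − 12559960.166667 = 2386094.833333
Sxy = Σxy − (Σx)(Σy)/n = 593939.6 − 598989 = -5049.4
b = Sxy/Sxx = -5049.4/2386094.833333 = -0.002116
a = ȳ − b·x̄ = 69 − (-0.002116)·1446.833333 = 72.061756
Set a + b·x = 68.0: x = (68.0 − 72.061756) / (-0.002116) = 1919.383504

1919.38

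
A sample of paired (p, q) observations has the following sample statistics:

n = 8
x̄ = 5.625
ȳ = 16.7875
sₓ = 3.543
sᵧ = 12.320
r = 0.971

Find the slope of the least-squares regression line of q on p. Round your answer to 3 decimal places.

b = r · sᵧ/sₓ = 0.971 · 12.32/3.543 = 3.376438

3.376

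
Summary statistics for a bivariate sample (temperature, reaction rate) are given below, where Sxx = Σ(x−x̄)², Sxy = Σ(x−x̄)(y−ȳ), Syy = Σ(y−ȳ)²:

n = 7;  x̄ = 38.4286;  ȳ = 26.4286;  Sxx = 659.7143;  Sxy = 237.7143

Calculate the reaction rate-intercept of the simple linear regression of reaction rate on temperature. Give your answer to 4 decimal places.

b = Sxy/Sxx = 237.7143/659.7143 = 0.360329
a = ȳ − b·x̄ = 26.4286 − 0.360329·38.4286 = 12.581655

12.5817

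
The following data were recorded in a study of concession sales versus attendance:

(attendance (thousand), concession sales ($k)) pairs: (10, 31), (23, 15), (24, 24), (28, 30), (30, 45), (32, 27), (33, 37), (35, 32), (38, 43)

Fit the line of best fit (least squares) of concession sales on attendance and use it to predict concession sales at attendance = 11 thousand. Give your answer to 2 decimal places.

n = 9, Σx = 253, Σy = 284, Σxy = 8260, Σx² = 7671
Sxx = Σx² − (Σx)²/n = 7671 − 7112.111111 = 558.888889
Sxy = Σxy − (Σx)(Σy)/n = 8260 − 7983.555556 = 276.444444
b = Sxy/Sxx = 276.444444/558.888889 = 0.494632
a = ȳ − b·x̄ = 31.555556 − 0.494632·28.111111 = 17.650895
ŷ(11) = a + b·11 = 17.650895 + 0.494632·11 = 23.091849

23.09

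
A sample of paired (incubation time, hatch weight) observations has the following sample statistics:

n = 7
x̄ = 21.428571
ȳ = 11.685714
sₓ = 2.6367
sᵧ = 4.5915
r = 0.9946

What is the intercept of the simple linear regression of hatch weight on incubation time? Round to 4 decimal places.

-25.4281

b = r · sᵧ/sₓ = 0.9946 · 4.5915/2.6367 = 1.731978
a = ȳ − b·x̄ = 11.685714 − 1.731978·21.428571 = -25.428096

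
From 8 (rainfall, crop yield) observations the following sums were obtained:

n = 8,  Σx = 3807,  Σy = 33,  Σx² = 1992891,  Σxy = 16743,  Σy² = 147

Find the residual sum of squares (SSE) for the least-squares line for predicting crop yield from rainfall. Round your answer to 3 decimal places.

4.917

Sxx = Σx² − (Σx)²/n = 1992891 − 1811656.125 = 181234.875
Sxy = Σxy − (Σx)(Σy)/n = 16743 − 15703.875 = 1039.125
Syy = Σy² − (Σy)²/n = 147 − 136.125 = 10.875
b = Sxy/Sxx = 1039.125/181234.875 = 0.005734
SSE = Syy − b·Sxy = 10.875 − 0.005734·1039.125 = 4.917092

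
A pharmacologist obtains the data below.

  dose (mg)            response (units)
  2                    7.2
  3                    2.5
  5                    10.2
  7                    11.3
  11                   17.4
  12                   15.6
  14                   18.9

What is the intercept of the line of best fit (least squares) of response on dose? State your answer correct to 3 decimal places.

2.824

n = 7, Σx = 54, Σy = 83.1, Σxy = 795.2, Σx² = 548
Sxx = Σx² − (Σx)²/n = 548 − 416.571429 = 131.428571
Sxy = Σxy − (Σx)(Σy)/n = 795.2 − 641.057143 = 154.142857
b = Sxy/Sxx = 154.142857/131.428571 = 1.172826
a = ȳ − b·x̄ = 11.871429 − 1.172826·7.714286 = 2.823913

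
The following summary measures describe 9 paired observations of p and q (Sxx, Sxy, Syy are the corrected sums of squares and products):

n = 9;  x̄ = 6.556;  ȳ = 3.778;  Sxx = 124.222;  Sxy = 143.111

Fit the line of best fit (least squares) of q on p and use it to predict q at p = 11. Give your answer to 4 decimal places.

b = Sxy/Sxx = 143.111/124.222 = 1.152058
a = ȳ − b·x̄ = 3.778 − 1.152058·6.556 = -3.774895
ŷ(11) = a + b·11 = -3.774895 + 1.152058·11 = 8.897748

8.8977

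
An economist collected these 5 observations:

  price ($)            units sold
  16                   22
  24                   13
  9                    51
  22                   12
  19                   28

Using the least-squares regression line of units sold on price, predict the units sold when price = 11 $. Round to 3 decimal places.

n = 5, Σx = 90, Σy = 126, Σxy = 1919, Σx² = 1758
Sxx = Σx² − (Σx)²/n = 1758 − 1620 = 138
Sxy = Σxy − (Σx)(Σy)/n = 1919 − 2268 = -349
b = Sxy/Sxx = -349/138 = -2.528986
a = ȳ − b·x̄ = 25.2 − (-2.528986)·18 = 70.721739
ŷ(11) = a + b·11 = 70.721739 + (-2.528986)·11 = 42.902899

42.903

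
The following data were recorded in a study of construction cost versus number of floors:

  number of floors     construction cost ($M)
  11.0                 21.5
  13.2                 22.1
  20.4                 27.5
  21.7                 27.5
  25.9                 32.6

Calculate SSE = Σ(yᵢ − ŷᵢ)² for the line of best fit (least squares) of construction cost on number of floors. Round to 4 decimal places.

2.6929

n = 5, Σx = 92.2, Σy = 131.2, Σxy = 2530.31, Σx² = 1853.1, Σy² = 3525.92
Sxx = Σx² − (Σx)²/n = 1853.1 − 1700.168 = 152.932
Sxy = Σxy − (Σx)(Σy)/n = 2530.31 − 2419.328 = 110.982
Syy = Σy² − (Σy)²/n = 3525.92 − 3442.688 = 83.232
b = Sxy/Sxx = 110.982/152.932 = 0.725695
SSE = Syy − b·Sxy = 83.232 − 0.725695·110.982 = 2.692909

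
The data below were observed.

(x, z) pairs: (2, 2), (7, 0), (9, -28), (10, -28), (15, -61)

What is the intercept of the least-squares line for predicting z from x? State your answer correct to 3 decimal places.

20.771

n = 5, Σx = 43, Σy = -115, Σxy = -1443, Σx² = 459
Sxx = Σx² − (Σx)²/n = 459 − 369.8 = 89.2
Sxy = Σxy − (Σx)(Σy)/n = -1443 − (-989) = -454
b = Sxy/Sxx = -454/89.2 = -5.089686
a = ȳ − b·x̄ = -23 − (-5.089686)·8.6 = 20.771300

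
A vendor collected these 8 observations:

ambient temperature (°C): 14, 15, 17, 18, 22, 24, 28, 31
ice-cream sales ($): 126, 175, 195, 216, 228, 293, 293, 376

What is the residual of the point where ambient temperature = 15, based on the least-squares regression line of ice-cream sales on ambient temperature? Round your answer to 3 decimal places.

n = 8, Σx = 169, Σy = 1902, Σxy = 43500, Σx² = 3839
Sxx = Σx² − (Σx)²/n = 3839 − 3570.125 = 268.875
Sxy = Σxy − (Σx)(Σy)/n = 43500 − 40179.75 = 3320.25
b = Sxy/Sxx = 3320.25/268.875 = 12.348675
a = ȳ − b·x̄ = 237.75 − 12.348675·21.125 = -23.115760
ŷ(15) = -23.115760 + 12.348675·15 = 162.114365
residual = y − ŷ = 175 − 162.114365 = 12.885635

12.886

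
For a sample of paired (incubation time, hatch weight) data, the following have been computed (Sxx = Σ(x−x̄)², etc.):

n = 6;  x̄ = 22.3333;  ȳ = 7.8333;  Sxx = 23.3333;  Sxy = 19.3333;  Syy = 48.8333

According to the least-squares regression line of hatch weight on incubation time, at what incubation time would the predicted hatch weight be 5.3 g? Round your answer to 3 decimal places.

b = Sxy/Sxx = 19.3333/23.3333 = 0.828571
a = ȳ − b·x̄ = 7.8333 − 0.828571·22.3333 = -10.671429
Set a + b·x = 5.3: x = (5.3 − (-10.671429)) / 0.828571 = 19.275868

19.276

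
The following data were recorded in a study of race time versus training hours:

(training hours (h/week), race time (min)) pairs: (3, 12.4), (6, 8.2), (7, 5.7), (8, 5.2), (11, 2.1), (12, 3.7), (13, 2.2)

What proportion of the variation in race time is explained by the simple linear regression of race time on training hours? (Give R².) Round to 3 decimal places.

0.888

n = 7, Σx = 60, Σy = 39.5, Σxy = 264, Σx² = 592, Σy² = 303.47
Sxx = Σx² − (Σx)²/n = 592 − 514.285714 = 77.714286
Sxy = Σxy − (Σx)(Σy)/n = 264 − 338.571429 = -74.571429
Syy = Σy² − (Σy)²/n = 303.47 − 222.892857 = 80.577143
R² = Sxy²/(Sxx·Syy) = (-74.571429)²/(77.714286·80.577143) = 0.888039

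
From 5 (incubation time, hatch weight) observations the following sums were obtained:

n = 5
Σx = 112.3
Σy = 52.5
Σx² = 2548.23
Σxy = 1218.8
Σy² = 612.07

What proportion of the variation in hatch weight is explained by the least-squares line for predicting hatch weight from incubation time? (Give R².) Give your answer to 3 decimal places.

Sxx = Σx² − (Σx)²/n = 2548.23 − 2522.258 = 25.972
Sxy = Σxy − (Σx)(Σy)/n = 1218.8 − 1179.15 = 39.65
Syy = Σy² − (Σy)²/n = 612.07 − 551.25 = 60.82
R² = Sxy²/(Sxx·Syy) = (39.65)²/(25.972·60.82) = 0.995255

0.995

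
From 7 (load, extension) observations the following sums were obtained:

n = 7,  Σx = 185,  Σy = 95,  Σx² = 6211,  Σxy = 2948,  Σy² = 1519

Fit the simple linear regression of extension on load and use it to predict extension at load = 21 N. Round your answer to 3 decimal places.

Sxx = Σx² − (Σx)²/n = 6211 − 4889.285714 = 1321.714286
Sxy = Σxy − (Σx)(Σy)/n = 2948 − 2510.714286 = 437.285714
b = Sxy/Sxx = 437.285714/1321.714286 = 0.330847
a = ȳ − b·x̄ = 13.571429 − 0.330847·26.428571 = 4.827605
ŷ(21) = a + b·21 = 4.827605 + 0.330847·21 = 11.775400

11.775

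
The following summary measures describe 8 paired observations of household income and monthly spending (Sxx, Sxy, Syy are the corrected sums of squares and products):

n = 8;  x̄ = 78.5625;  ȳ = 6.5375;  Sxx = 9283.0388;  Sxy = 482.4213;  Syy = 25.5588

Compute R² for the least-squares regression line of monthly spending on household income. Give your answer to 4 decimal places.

R² = Sxy²/(Sxx·Syy) = (482.4213)²/(9283.0388·25.5588) = 0.980895

0.9809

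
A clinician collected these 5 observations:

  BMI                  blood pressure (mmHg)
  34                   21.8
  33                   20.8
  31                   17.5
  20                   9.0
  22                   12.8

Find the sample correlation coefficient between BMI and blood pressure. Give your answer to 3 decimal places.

0.980

n = 5, Σx = 140, Σy = 81.9, Σxy = 2431.7, Σx² = 4090, Σy² = 1458.97
Sxx = Σx² − (Σx)²/n = 4090 − 3920 = 170
Sxy = Σxy − (Σx)(Σy)/n = 2431.7 − 2293.2 = 138.5
Syy = Σy² − (Σy)²/n = 1458.97 − 1341.522 = 117.448
r = Sxy/√(Sxx·Syy) = 138.5/√(19966.16) = 138.5/141.301663 = 0.980172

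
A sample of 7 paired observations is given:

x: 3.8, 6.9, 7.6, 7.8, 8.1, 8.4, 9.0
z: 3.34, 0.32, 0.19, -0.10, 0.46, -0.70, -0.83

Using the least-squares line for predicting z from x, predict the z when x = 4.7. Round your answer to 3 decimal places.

n = 7, Σx = 51.6, Σy = 2.68, Σxy = 5.94, Σx² = 397.82
Sxx = Σx² − (Σx)²/n = 397.82 − 380.365714 = 17.454286
Sxy = Σxy − (Σx)(Σy)/n = 5.94 − 19.755429 = -13.815429
b = Sxy/Sxx = -13.815429/17.454286 = -0.791521
a = ȳ − b·x̄ = 0.382857 − (-0.791521)·7.371429 = 6.217495
ŷ(4.7) = a + b·4.7 = 6.217495 + (-0.791521)·4.7 = 2.497348

2.497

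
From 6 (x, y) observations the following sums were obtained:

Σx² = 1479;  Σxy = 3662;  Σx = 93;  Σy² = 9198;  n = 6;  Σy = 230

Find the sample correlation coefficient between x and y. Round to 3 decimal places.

0.811

Sxx = Σx² − (Σx)²/n = 1479 − 1441.5 = 37.5
Sxy = Σxy − (Σx)(Σy)/n = 3662 − 3565 = 97
Syy = Σy² − (Σy)²/n = 9198 − 8816.666667 = 381.333333
r = Sxy/√(Sxx·Syy) = 97/√(14300) = 97/119.582607 = 0.811155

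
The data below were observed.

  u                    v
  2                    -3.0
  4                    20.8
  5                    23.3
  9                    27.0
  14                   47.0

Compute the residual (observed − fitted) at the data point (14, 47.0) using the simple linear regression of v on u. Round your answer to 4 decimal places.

n = 5, Σx = 34, Σy = 115.1, Σxy = 1094.7, Σx² = 322
Sxx = Σx² − (Σx)²/n = 322 − 231.2 = 90.8
Sxy = Σxy − (Σx)(Σy)/n = 1094.7 − 782.68 = 312.02
b = Sxy/Sxx = 312.02/90.8 = 3.436344
a = ȳ − b·x̄ = 23.02 − 3.436344·6.8 = -0.347137
ŷ(14) = -0.347137 + 3.436344·14 = 47.761674
residual = y − ŷ = 47.0 − 47.761674 = -0.761674

-0.7617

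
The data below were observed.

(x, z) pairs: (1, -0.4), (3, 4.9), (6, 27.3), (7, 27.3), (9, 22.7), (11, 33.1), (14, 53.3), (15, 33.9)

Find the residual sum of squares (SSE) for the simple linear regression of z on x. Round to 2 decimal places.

n = 8, Σx = 66, Σy = 202.1, Σxy = 2192.3, Σx² = 718, Σy² = 7115.75
Sxx = Σx² − (Σx)²/n = 718 − 544.5 = 173.5
Sxy = Σxy − (Σx)(Σy)/n = 2192.3 − 1667.325 = 524.975
Syy = Σy² − (Σy)²/n = 7115.75 − 5105.55125 = 2010.19875
b = Sxy/Sxx = 524.975/173.5 = 3.025793
SSE = Syy − b·Sxy = 2010.19875 − 3.025793·524.975 = 421.733329

421.73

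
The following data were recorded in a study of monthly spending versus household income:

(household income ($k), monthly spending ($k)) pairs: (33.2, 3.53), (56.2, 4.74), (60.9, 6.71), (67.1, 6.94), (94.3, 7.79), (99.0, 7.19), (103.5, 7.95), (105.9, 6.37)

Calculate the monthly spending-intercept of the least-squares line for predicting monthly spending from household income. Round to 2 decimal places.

n = 8, Σx = 620.1, Σy = 51.22, Σxy = 4201.712, Σx² = 53092.45
Sxx = Σx² − (Σx)²/n = 53092.45 − 48065.50125 = 5026.94875
Sxy = Σxy − (Σx)(Σy)/n = 4201.712 − 3970.19025 = 231.52175
b = Sxy/Sxx = 231.52175/5026.94875 = 0.046056
a = ȳ − b·x̄ = 6.4025 − 0.046056·77.5125 = 2.832575

2.83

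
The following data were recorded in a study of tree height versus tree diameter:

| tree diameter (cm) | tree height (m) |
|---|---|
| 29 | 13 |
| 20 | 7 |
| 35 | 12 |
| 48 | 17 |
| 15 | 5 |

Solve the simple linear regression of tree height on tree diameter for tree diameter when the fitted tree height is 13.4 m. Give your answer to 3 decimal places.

n = 5, Σx = 147, Σy = 54, Σxy = 1828, Σx² = 4995
Sxx = Σx² − (Σx)²/n = 4995 − 4321.8 = 673.2
Sxy = Σxy − (Σx)(Σy)/n = 1828 − 1587.6 = 240.4
b = Sxy/Sxx = 240.4/673.2 = 0.357100
a = ȳ − b·x̄ = 10.8 − 0.357100·29.4 = 0.301248
Set a + b·x = 13.4: x = (13.4 − 0.301248) / 0.357100 = 36.680865

36.681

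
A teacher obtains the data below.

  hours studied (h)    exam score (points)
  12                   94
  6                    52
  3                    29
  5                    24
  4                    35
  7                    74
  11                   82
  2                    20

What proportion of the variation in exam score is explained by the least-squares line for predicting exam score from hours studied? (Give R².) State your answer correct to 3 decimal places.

n = 8, Σx = 50, Σy = 410, Σxy = 3247, Σx² = 404, Σy² = 26782
Sxx = Σx² − (Σx)²/n = 404 − 312.5 = 91.5
Sxy = Σxy − (Σx)(Σy)/n = 3247 − 2562.5 = 684.5
Syy = Σy² − (Σy)²/n = 26782 − 21012.5 = 5769.5
R² = Sxy²/(Sxx·Syy) = (684.5)²/(91.5·5769.5) = 0.887539

0.888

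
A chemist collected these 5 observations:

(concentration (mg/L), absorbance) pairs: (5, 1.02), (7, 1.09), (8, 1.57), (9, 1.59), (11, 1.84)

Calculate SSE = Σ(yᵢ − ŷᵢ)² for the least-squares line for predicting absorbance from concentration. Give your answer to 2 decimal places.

n = 5, Σx = 40, Σy = 7.11, Σxy = 59.84, Σx² = 340, Σy² = 10.6071
Sxx = Σx² − (Σx)²/n = 340 − 320 = 20
Sxy = Σxy − (Σx)(Σy)/n = 59.84 − 56.88 = 2.96
Syy = Σy² − (Σy)²/n = 10.6071 − 10.11042 = 0.49668
b = Sxy/Sxx = 2.96/20 = 0.148
SSE = Syy − b·Sxy = 0.49668 − 0.148·2.96 = 0.0586

0.06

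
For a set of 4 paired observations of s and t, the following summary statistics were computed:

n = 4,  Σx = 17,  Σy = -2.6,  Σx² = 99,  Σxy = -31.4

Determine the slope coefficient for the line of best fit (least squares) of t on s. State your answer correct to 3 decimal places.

-0.761

Sxx = Σx² − (Σx)²/n = 99 − 72.25 = 26.75
Sxy = Σxy − (Σx)(Σy)/n = -31.4 − (-11.05) = -20.35
b = Sxy/Sxx = -20.35/26.75 = -0.760748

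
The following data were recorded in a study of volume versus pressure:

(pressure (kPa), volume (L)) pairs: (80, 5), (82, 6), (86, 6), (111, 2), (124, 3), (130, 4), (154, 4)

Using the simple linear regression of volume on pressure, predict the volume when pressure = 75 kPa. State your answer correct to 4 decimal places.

5.3618

n = 7, Σx = 767, Σy = 30, Σxy = 3138, Σx² = 88833
Sxx = Σx² − (Σx)²/n = 88833 − 84041.285714 = 4791.714286
Sxy = Σxy − (Σx)(Σy)/n = 3138 − 3287.142857 = -149.142857
b = Sxy/Sxx = -149.142857/4791.714286 = -0.031125
a = ȳ − b·x̄ = 4.285714 − (-0.031125)·109.571429 = 7.696142
ŷ(75) = a + b·75 = 7.696142 + (-0.031125)·75 = 5.361755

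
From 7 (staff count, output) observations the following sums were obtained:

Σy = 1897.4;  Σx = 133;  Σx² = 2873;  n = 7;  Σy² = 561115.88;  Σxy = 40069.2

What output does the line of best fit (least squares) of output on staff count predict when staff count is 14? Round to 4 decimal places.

Sxx = Σx² − (Σx)²/n = 2873 − 2527 = 346
Sxy = Σxy − (Σx)(Σy)/n = 40069.2 − 36050.6 = 4018.6
b = Sxy/Sxx = 4018.6/346 = 11.614451
a = ȳ − b·x̄ = 271.057143 − 11.614451·19 = 50.382576
ŷ(14) = a + b·14 = 50.382576 + 11.614451·14 = 212.984889

212.9849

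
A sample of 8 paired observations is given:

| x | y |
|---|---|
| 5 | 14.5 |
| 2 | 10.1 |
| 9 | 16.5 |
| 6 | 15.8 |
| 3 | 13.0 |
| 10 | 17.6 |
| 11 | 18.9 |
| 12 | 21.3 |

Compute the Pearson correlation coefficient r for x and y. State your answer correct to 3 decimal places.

0.962

n = 8, Σx = 58, Σy = 127.7, Σxy = 1014.5, Σx² = 520, Σy² = 2123.81
Sxx = Σx² − (Σx)²/n = 520 − 420.5 = 99.5
Sxy = Σxy − (Σx)(Σy)/n = 1014.5 − 925.825 = 88.675
Syy = Σy² − (Σy)²/n = 2123.81 − 2038.41125 = 85.39875
r = Sxy/√(Sxx·Syy) = 88.675/√(8497.175625) = 88.675/92.180126 = 0.961975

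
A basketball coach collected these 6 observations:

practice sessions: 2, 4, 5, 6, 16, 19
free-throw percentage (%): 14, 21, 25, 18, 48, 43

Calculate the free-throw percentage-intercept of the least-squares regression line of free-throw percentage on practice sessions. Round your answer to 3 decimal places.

11.861

n = 6, Σx = 52, Σy = 169, Σxy = 1930, Σx² = 698
Sxx = Σx² − (Σx)²/n = 698 − 450.666667 = 247.333333
Sxy = Σxy − (Σx)(Σy)/n = 1930 − 1464.666667 = 465.333333
b = Sxy/Sxx = 465.333333/247.333333 = 1.881402
a = ȳ − b·x̄ = 28.166667 − 1.881402·8.666667 = 11.861186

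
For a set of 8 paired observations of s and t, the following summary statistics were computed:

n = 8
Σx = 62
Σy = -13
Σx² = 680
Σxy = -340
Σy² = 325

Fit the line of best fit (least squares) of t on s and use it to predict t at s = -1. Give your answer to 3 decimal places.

Sxx = Σx² − (Σx)²/n = 680 − 480.5 = 199.5
Sxy = Σxy − (Σx)(Σy)/n = -340 − (-100.75) = -239.25
b = Sxy/Sxx = -239.25/199.5 = -1.199248
a = ȳ − b·x̄ = -1.625 − (-1.199248)·7.75 = 7.669173
ŷ(-1) = a + b·-1 = 7.669173 + (-1.199248)·(-1) = 8.868421

8.868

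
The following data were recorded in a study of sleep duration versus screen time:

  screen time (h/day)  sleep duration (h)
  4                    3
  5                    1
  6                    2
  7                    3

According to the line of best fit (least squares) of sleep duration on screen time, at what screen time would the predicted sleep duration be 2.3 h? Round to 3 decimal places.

6.000

n = 4, Σx = 22, Σy = 9, Σxy = 50, Σx² = 126
Sxx = Σx² − (Σx)²/n = 126 − 121 = 5
Sxy = Σxy − (Σx)(Σy)/n = 50 − 49.5 = 0.5
b = Sxy/Sxx = 0.5/5 = 0.1
a = ȳ − b·x̄ = 2.25 − 0.1·5.5 = 1.7
Set a + b·x = 2.3: x = (2.3 − 1.7) / 0.1 = 6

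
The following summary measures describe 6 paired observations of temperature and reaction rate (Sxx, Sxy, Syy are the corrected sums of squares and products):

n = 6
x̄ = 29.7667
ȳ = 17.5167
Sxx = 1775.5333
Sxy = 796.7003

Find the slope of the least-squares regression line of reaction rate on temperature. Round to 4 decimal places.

0.4487

b = Sxy/Sxx = 796.7003/1775.5333 = 0.448710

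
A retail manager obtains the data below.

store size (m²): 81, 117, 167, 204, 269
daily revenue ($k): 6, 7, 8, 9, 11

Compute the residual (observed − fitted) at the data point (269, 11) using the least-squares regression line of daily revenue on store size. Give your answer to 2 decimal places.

n = 5, Σx = 838, Σy = 41, Σxy = 7436, Σx² = 162116
Sxx = Σx² − (Σx)²/n = 162116 − 140448.8 = 21667.2
Sxy = Σxy − (Σx)(Σy)/n = 7436 − 6871.6 = 564.4
b = Sxy/Sxx = 564.4/21667.2 = 0.026049
a = ȳ − b·x̄ = 8.2 − 0.026049·167.6 = 3.834256
ŷ(269) = 3.834256 + 0.026049·269 = 10.841327
residual = y − ŷ = 11 − 10.841327 = 0.158673

0.16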